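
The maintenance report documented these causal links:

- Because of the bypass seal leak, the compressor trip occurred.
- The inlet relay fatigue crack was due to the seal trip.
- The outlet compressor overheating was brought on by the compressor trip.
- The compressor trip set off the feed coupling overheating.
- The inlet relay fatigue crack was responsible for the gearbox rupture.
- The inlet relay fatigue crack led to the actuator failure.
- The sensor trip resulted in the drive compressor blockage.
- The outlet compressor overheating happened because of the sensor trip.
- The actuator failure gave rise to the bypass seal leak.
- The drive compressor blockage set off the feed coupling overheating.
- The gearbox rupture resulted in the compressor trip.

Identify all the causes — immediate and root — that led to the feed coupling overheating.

the actuator failure, the bypass seal leak, the compressor trip, the drive compressor blockage, the gearbox rupture, the inlet relay fatigue crack, the seal trip, the sensor trip

Immediate causes of the feed coupling overheating: the compressor trip, the drive compressor blockage.
Further upstream: the sensor trip, the seal trip, the inlet relay fatigue crack, the actuator failure, the bypass seal leak, the gearbox rupture.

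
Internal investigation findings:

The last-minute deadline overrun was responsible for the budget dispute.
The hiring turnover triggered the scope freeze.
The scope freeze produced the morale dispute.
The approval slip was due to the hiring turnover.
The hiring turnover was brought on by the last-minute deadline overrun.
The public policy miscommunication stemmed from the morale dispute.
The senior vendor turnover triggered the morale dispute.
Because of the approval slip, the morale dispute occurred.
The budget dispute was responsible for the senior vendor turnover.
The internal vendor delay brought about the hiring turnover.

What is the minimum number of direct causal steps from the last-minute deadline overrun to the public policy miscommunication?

Shortest chain: the last-minute deadline overrun → the budget dispute → the senior vendor turnover → the morale dispute → the public policy miscommunication.

4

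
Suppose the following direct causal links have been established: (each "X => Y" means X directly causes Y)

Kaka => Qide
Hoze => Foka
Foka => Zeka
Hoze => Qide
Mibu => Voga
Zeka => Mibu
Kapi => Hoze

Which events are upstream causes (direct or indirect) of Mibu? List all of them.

Immediate cause of Mibu: Zeka.
Further upstream: Kapi, Hoze, Foka.

Foka, Hoze, Kapi, Zeka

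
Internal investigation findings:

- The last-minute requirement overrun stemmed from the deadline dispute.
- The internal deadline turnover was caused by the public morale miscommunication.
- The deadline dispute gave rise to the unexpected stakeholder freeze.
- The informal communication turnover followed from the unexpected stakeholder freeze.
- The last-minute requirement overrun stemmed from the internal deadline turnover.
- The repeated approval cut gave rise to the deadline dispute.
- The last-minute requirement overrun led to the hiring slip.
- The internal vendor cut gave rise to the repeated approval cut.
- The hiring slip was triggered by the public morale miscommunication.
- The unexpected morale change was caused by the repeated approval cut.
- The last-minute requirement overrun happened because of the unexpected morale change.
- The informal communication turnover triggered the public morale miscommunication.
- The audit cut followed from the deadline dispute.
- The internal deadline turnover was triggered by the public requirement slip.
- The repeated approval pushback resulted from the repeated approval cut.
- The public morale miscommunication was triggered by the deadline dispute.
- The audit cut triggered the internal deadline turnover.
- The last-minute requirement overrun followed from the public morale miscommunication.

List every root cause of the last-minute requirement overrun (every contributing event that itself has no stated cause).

the internal vendor cut, the public requirement slip

Tracing upstream from the last-minute requirement overrun: the last-minute requirement overrun ← the deadline dispute ← the repeated approval cut ← the internal vendor cut.
A separate upstream branch: the last-minute requirement overrun ← the internal deadline turnover ← the public requirement slip.
Each of those chain origins has no stated cause.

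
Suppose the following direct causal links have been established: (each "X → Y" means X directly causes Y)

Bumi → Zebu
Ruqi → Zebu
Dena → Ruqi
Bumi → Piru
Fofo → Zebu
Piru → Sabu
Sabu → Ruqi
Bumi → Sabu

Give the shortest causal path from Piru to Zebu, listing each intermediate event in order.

Piru → Sabu
Sabu → Ruqi
Ruqi → Zebu
Length: 3 steps.

Piru → Sabu → Ruqi → Zebu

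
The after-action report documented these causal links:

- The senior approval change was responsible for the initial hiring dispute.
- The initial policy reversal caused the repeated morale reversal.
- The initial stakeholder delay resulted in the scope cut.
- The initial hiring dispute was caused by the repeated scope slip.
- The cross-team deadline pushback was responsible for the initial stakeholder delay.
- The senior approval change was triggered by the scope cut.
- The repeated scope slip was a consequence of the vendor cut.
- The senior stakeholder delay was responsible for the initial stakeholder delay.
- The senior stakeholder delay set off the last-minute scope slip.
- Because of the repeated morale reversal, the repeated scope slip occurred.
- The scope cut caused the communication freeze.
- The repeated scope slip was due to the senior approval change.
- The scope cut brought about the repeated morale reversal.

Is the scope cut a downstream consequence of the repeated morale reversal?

No

The repeated morale reversal leads to the repeated scope slip, the initial hiring dispute; the scope cut is not among them.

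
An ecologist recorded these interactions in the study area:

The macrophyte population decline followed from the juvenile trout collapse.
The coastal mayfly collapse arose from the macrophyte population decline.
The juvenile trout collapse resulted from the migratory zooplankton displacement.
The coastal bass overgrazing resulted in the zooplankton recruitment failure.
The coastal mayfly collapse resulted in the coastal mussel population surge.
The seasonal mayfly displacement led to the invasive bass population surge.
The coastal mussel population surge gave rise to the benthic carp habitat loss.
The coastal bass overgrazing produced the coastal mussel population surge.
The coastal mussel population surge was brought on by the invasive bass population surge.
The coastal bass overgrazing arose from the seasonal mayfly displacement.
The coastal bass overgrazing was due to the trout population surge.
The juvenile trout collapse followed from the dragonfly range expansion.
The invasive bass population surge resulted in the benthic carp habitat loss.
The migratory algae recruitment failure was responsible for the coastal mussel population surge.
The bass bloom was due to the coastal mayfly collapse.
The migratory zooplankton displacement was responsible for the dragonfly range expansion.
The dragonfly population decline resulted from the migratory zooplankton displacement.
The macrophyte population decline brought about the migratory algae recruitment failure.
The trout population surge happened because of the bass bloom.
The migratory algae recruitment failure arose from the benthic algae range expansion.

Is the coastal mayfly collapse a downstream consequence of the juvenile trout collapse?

Yes

There is a causal chain: the juvenile trout collapse → the macrophyte population decline → the coastal mayfly collapse.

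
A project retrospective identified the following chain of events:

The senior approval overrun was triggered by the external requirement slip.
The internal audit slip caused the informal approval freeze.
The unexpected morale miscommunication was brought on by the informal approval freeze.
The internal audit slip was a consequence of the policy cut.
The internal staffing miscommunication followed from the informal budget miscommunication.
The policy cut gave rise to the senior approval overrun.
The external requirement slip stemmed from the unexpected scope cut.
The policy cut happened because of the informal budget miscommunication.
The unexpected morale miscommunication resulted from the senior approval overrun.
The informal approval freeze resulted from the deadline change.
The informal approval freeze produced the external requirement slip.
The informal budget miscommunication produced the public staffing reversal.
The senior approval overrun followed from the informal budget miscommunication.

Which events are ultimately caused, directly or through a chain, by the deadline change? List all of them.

Direct effects: the informal approval freeze.
2 steps out: the external requirement slip, the unexpected morale miscommunication.
3 steps out: the senior approval overrun.
Not reachable from it: the informal budget miscommunication, the internal staffing miscommunication, the policy cut, the unexpected scope cut, the public staffing reversal, the internal audit slip.

the external requirement slip, the informal approval freeze, the senior approval overrun, the unexpected morale miscommunication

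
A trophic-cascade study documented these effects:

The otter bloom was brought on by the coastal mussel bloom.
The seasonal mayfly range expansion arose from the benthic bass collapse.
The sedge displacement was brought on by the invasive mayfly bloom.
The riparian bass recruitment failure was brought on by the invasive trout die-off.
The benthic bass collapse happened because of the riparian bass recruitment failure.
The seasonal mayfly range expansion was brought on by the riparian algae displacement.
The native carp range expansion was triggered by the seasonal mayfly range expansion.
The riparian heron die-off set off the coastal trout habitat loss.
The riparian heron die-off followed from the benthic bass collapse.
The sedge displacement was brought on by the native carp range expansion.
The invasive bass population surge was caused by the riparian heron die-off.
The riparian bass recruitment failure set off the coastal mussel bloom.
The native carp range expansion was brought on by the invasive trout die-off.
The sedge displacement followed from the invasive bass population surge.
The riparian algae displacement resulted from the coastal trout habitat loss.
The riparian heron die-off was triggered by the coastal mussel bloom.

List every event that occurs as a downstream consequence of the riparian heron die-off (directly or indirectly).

the coastal trout habitat loss, the invasive bass population surge, the native carp range expansion, the riparian algae displacement, the seasonal mayfly range expansion, the sedge displacement

Direct effects: the coastal trout habitat loss, the invasive bass population surge.
2 steps out: the riparian algae displacement, the sedge displacement.
3 steps out: the seasonal mayfly range expansion.
4 steps out: the native carp range expansion.
Not reachable from it: the invasive trout die-off, the riparian bass recruitment failure, the coastal mussel bloom, the benthic bass collapse, the otter bloom, the invasive mayfly bloom.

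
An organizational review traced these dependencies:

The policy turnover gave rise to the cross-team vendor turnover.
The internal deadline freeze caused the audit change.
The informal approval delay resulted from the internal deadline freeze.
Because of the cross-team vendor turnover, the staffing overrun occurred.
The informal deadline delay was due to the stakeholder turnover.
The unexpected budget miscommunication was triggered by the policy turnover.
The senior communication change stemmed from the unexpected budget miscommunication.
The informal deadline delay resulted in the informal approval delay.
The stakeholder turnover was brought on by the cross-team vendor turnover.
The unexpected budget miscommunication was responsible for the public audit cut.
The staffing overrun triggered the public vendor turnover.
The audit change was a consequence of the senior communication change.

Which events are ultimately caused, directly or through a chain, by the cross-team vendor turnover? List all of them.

the informal approval delay, the informal deadline delay, the public vendor turnover, the staffing overrun, the stakeholder turnover

Direct effects: the staffing overrun, the stakeholder turnover.
2 steps out: the informal deadline delay, the public vendor turnover.
3 steps out: the informal approval delay.
Not reachable from it: the policy turnover, the unexpected budget miscommunication, the senior communication change, the internal deadline freeze, the audit change, the public audit cut.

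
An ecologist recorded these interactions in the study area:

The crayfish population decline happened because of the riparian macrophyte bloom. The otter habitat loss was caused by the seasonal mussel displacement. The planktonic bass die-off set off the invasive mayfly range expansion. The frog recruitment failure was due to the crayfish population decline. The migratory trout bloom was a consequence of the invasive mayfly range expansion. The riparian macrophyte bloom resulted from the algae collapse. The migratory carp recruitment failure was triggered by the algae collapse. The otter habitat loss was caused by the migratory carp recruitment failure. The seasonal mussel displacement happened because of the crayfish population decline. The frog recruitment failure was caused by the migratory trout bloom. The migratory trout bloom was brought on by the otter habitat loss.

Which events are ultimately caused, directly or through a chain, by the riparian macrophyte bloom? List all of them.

the crayfish population decline, the frog recruitment failure, the migratory trout bloom, the otter habitat loss, the seasonal mussel displacement

Direct effects: the crayfish population decline.
2 steps out: the seasonal mussel displacement, the frog recruitment failure.
3 steps out: the otter habitat loss.
4 steps out: the migratory trout bloom.
Not reachable from it: the algae collapse, the migratory carp recruitment failure, the planktonic bass die-off, the invasive mayfly range expansion.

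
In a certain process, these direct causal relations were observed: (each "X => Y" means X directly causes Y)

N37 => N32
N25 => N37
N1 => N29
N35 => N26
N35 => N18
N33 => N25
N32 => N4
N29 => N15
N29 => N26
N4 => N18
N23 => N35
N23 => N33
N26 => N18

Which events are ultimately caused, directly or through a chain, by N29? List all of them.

Direct effects: N15, N26.
2 steps out: N18.
Not reachable from it: N1, N23, N33, N25, N37, N32, N4, N35.

N15, N18, N26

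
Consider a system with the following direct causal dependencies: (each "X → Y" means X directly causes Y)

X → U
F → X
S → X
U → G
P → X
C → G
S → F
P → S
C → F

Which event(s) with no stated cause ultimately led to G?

C, P

Tracing upstream from G: G ← U ← X ← P.
A separate upstream branch: G ← C.
Each of those chain origins has no stated cause.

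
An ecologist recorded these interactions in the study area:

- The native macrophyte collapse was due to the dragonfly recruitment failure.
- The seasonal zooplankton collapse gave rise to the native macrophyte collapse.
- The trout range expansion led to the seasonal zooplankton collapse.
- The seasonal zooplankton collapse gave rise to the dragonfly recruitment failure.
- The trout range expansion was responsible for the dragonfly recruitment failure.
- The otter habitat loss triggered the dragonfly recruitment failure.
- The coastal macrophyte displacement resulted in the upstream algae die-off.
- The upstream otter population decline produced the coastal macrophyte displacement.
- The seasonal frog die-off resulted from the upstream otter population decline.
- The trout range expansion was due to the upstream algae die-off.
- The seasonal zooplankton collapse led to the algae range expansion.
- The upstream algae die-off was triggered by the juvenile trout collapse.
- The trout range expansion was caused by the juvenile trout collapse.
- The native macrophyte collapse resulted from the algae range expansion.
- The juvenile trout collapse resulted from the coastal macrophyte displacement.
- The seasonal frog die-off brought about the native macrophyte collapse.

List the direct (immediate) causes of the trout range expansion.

Upstream contributors include the upstream otter population decline, the coastal macrophyte displacement, but only the juvenile trout collapse, the upstream algae die-off feed directly into the trout range expansion.

the juvenile trout collapse, the upstream algae die-off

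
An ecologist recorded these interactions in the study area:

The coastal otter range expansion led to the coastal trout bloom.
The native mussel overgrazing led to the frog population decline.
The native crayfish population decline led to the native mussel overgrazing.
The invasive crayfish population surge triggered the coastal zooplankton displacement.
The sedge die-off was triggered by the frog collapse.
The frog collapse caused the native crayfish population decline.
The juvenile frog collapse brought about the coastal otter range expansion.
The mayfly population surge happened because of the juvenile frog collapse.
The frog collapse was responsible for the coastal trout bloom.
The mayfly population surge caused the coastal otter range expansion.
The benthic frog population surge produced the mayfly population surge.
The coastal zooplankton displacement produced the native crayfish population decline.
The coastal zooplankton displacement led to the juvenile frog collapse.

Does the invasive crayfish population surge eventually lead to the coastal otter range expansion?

There is a causal chain: the invasive crayfish population surge → the coastal zooplankton displacement → the juvenile frog collapse → the coastal otter range expansion.

Yes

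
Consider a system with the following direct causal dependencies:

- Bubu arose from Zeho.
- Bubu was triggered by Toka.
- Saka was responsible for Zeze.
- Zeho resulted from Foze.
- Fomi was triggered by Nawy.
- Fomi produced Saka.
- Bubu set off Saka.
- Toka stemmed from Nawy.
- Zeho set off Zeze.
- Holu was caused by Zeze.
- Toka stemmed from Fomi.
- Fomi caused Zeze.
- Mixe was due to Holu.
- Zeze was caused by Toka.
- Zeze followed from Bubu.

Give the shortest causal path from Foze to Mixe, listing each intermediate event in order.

Foze → Zeho → Zeze → Holu → Mixe

Foze → Zeho
Zeho → Zeze
Zeze → Holu
Holu → Mixe
Length: 4 steps.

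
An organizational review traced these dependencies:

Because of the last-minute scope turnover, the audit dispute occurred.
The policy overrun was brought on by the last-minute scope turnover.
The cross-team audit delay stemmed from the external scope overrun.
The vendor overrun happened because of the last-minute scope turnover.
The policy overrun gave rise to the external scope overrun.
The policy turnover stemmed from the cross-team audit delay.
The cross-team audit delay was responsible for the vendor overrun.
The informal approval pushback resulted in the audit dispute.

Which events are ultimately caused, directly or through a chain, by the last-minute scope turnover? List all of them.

Direct effects: the policy overrun, the audit dispute, the vendor overrun.
2 steps out: the external scope overrun.
3 steps out: the cross-team audit delay.
4 steps out: the policy turnover.
Not reachable from it: the informal approval pushback.

the audit dispute, the cross-team audit delay, the external scope overrun, the policy overrun, the policy turnover, the vendor overrun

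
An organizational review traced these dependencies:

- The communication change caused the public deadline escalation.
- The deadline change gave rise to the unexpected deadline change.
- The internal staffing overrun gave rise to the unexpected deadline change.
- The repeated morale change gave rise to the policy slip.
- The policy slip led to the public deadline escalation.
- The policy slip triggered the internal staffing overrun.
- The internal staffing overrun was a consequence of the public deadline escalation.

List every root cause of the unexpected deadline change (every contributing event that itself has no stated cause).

the communication change, the deadline change, the repeated morale change

Tracing upstream from the unexpected deadline change: the unexpected deadline change ← the internal staffing overrun ← the public deadline escalation ← the communication change.
A separate upstream branch: the unexpected deadline change ← the internal staffing overrun ← the policy slip ← the repeated morale change.
A separate upstream branch: the unexpected deadline change ← the deadline change.
Each of those chain origins has no stated cause.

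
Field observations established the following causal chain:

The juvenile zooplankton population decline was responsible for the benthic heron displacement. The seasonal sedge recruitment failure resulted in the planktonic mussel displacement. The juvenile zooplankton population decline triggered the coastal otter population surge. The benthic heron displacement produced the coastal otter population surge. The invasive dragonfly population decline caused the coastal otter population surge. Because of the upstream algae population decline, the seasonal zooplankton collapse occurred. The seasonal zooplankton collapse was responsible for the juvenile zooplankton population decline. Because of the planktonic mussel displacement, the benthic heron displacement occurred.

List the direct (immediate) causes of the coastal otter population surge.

Upstream contributors include the upstream algae population decline, the seasonal zooplankton collapse, the seasonal sedge recruitment failure, the planktonic mussel displacement, but only the benthic heron displacement, the invasive dragonfly population decline, the juvenile zooplankton population decline feed directly into the coastal otter population surge.

the benthic heron displacement, the invasive dragonfly population decline, the juvenile zooplankton population decline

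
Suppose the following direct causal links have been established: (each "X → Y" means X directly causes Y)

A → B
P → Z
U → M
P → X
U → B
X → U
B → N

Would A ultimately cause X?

A leads to B, N; X is not among them.

No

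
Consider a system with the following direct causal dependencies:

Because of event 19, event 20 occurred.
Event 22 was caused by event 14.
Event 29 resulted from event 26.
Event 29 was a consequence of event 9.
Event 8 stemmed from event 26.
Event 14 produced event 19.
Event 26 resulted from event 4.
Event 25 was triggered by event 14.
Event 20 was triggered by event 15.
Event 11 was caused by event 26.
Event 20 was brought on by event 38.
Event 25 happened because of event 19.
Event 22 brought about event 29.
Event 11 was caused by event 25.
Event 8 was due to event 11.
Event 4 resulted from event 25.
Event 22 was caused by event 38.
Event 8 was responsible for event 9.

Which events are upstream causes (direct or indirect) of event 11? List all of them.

Immediate causes of event 11: event 25, event 26.
Further upstream: event 14, event 19, event 4.

event 14, event 19, event 25, event 26, event 4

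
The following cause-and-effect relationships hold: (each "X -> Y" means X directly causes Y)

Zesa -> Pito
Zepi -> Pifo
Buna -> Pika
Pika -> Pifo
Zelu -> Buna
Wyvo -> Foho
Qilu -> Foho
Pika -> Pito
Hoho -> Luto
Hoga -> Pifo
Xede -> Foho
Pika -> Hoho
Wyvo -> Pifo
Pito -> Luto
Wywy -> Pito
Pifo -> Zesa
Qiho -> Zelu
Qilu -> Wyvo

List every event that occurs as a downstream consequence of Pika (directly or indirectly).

Direct effects: Hoho, Pifo, Pito.
2 steps out: Zesa, Luto.
Not reachable from it: Xede, Qiho, Hoga, Qilu, Zelu, Zepi, Buna, Wyvo, Foho, Wywy.

Hoho, Luto, Pifo, Pito, Zesa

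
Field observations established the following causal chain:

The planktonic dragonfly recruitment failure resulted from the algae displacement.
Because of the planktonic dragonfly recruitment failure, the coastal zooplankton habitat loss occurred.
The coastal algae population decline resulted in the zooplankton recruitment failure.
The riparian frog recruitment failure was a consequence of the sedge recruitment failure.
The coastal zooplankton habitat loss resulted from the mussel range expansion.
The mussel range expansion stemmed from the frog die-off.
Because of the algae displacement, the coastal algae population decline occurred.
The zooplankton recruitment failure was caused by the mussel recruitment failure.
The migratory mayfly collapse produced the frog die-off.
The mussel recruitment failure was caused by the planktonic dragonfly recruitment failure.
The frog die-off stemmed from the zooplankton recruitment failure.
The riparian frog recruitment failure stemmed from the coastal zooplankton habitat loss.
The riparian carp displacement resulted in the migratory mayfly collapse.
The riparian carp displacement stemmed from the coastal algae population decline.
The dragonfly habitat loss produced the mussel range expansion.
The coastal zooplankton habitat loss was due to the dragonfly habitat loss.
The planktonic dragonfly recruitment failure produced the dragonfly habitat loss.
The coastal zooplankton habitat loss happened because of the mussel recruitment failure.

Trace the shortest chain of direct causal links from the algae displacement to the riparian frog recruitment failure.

the algae displacement → the planktonic dragonfly recruitment failure
the planktonic dragonfly recruitment failure → the coastal zooplankton habitat loss
the coastal zooplankton habitat loss → the riparian frog recruitment failure
Length: 3 steps.

the algae displacement → the planktonic dragonfly recruitment failure → the coastal zooplankton habitat loss → the riparian frog recruitment failure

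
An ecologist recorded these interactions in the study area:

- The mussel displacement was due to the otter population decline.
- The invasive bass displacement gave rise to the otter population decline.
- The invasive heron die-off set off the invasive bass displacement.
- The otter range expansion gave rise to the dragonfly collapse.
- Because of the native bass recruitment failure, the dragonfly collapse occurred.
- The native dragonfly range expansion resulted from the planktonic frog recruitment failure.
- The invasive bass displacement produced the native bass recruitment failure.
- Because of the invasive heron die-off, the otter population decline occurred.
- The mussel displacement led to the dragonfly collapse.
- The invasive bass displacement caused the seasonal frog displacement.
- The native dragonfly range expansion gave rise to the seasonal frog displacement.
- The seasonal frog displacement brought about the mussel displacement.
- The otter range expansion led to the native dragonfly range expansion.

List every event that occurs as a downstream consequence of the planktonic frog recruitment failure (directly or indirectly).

Direct effects: the native dragonfly range expansion.
2 steps out: the seasonal frog displacement.
3 steps out: the mussel displacement.
4 steps out: the dragonfly collapse.
Not reachable from it: the invasive heron die-off, the invasive bass displacement, the otter range expansion, the native bass recruitment failure, the otter population decline.

the dragonfly collapse, the mussel displacement, the native dragonfly range expansion, the seasonal frog displacement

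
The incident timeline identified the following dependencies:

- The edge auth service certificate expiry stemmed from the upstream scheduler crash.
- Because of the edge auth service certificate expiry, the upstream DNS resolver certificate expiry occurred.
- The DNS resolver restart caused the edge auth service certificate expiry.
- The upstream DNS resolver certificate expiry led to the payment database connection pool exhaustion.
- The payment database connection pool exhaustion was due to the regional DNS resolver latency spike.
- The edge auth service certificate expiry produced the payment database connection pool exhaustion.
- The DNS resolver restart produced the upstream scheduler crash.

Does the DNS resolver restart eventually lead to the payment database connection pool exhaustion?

There is a causal chain: the DNS resolver restart → the edge auth service certificate expiry → the payment database connection pool exhaustion.

Yes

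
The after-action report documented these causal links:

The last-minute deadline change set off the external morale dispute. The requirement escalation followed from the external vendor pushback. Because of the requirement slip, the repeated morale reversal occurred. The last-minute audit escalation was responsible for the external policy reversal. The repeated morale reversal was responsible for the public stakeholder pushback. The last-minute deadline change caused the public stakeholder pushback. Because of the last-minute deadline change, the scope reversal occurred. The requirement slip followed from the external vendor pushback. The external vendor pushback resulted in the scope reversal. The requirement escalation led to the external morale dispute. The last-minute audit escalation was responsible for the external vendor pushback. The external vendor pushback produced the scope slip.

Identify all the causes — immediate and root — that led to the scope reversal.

the external vendor pushback, the last-minute audit escalation, the last-minute deadline change

Immediate causes of the scope reversal: the external vendor pushback, the last-minute deadline change.
Further upstream: the last-minute audit escalation.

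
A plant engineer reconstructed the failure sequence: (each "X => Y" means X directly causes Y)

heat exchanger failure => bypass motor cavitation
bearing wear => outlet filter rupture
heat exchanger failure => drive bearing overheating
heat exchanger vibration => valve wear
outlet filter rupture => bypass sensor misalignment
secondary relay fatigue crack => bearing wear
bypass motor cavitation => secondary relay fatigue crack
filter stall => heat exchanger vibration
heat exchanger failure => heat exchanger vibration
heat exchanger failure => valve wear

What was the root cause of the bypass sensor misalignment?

Tracing upstream from the bypass sensor misalignment: the bypass sensor misalignment ← the outlet filter rupture ← the bearing wear ← the secondary relay fatigue crack ← the bypass motor cavitation ← the heat exchanger failure.
The heat exchanger failure has no stated cause, so it is the root.

the heat exchanger failure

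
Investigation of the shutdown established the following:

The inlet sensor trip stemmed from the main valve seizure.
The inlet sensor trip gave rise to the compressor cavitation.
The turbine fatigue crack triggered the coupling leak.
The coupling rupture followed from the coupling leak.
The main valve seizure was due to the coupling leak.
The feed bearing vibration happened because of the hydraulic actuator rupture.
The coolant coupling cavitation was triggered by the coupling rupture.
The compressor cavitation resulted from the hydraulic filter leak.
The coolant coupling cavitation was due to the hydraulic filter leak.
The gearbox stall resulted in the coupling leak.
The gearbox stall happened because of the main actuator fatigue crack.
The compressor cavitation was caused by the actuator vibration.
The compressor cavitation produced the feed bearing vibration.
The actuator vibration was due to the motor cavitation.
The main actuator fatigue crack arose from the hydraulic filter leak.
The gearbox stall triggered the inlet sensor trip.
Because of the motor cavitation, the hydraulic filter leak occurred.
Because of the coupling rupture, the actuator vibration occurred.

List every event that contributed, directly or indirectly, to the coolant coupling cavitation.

the coupling leak, the coupling rupture, the gearbox stall, the hydraulic filter leak, the main actuator fatigue crack, the motor cavitation, the turbine fatigue crack

Immediate causes of the coolant coupling cavitation: the hydraulic filter leak, the coupling rupture.
Further upstream: the motor cavitation, the main actuator fatigue crack, the turbine fatigue crack, the gearbox stall, the coupling leak.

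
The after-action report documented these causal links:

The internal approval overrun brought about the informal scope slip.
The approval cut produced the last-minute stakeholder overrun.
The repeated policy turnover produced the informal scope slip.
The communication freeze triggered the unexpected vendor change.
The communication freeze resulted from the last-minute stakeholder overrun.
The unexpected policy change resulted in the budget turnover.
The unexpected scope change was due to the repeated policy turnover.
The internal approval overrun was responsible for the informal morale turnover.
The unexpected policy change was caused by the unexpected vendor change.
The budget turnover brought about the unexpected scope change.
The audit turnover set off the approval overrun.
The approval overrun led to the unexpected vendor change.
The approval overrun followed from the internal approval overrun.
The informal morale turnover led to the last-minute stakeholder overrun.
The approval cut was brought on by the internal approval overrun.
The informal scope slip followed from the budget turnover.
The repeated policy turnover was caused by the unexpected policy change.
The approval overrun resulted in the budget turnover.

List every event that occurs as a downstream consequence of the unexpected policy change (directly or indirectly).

the budget turnover, the informal scope slip, the repeated policy turnover, the unexpected scope change

Direct effects: the repeated policy turnover, the budget turnover.
2 steps out: the unexpected scope change, the informal scope slip.
Not reachable from it: the internal approval overrun, the informal morale turnover, the approval cut, the audit turnover, the last-minute stakeholder overrun, the approval overrun, the communication freeze, the unexpected vendor change.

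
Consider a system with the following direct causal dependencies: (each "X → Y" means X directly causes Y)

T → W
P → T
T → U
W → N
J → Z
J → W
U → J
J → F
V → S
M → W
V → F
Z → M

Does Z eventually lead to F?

Z leads to M, W, N; F is not among them.

No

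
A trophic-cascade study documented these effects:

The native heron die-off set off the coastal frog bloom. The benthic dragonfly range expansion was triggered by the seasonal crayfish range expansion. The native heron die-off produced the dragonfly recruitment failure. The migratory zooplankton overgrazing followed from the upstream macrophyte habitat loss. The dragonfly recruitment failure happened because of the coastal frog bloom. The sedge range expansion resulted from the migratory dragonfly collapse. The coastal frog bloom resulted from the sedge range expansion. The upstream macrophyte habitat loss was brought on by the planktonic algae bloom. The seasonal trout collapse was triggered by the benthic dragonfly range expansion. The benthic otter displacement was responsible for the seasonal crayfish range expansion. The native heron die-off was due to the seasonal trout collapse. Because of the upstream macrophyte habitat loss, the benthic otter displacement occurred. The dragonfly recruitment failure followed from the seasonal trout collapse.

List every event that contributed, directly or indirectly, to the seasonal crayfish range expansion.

the benthic otter displacement, the planktonic algae bloom, the upstream macrophyte habitat loss

Immediate cause of the seasonal crayfish range expansion: the benthic otter displacement.
Further upstream: the planktonic algae bloom, the upstream macrophyte habitat loss.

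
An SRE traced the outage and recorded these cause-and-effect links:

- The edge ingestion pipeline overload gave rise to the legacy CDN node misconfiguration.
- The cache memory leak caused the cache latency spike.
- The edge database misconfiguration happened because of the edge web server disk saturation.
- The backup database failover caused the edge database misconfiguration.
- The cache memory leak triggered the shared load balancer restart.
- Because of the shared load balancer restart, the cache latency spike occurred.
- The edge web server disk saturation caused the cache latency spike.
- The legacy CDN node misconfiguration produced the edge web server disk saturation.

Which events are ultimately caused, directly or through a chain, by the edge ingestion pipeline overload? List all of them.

Direct effects: the legacy CDN node misconfiguration.
2 steps out: the edge web server disk saturation.
3 steps out: the edge database misconfiguration, the cache latency spike.
Not reachable from it: the backup database failover, the cache memory leak, the shared load balancer restart.

the cache latency spike, the edge database misconfiguration, the edge web server disk saturation, the legacy CDN node misconfiguration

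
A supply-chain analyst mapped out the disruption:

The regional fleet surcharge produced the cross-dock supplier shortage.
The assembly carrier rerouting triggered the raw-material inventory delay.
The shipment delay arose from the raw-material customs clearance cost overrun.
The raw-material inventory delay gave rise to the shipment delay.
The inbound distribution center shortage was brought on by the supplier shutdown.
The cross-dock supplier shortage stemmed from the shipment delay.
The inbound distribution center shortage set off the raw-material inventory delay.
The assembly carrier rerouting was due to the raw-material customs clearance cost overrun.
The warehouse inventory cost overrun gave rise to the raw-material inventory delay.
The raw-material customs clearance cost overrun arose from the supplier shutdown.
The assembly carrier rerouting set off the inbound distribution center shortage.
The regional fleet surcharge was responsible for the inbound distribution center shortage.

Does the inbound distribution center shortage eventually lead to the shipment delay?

Yes

There is a causal chain: the inbound distribution center shortage → the raw-material inventory delay → the shipment delay.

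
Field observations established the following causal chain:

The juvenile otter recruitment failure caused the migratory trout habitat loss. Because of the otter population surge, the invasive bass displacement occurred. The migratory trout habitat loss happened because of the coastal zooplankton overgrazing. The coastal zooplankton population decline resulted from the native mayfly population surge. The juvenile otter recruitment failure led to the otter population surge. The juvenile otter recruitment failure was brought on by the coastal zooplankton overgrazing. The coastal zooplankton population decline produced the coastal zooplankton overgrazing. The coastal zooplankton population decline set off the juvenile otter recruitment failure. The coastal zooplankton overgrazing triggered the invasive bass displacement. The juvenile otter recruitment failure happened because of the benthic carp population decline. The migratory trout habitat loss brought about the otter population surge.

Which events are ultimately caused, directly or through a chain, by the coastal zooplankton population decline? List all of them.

the coastal zooplankton overgrazing, the invasive bass displacement, the juvenile otter recruitment failure, the migratory trout habitat loss, the otter population surge

Direct effects: the coastal zooplankton overgrazing, the juvenile otter recruitment failure.
2 steps out: the migratory trout habitat loss, the otter population surge, the invasive bass displacement.
Not reachable from it: the native mayfly population surge, the benthic carp population decline.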